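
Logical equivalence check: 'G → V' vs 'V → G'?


Expression 1: G → V
Expression 2: V → G
Truth table (G V | Expr1 Expr2):
  T T |   T     T
  T F |   F     T   ← differ
  F T |   T     F   ← differ
  F F |   T     T
Counterexample: G=T, V=F gives Expr1 = F but Expr2 = T, so the expressions are NOT logically equivalent.

No


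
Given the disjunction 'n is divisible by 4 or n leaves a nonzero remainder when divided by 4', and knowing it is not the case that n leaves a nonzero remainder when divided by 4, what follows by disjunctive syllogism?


Disjunctive syllogism: P ∨ Q, ¬P ⊢ Q
Disjunction: n is divisible by 4 ∨ n leaves a nonzero remainder when divided by 4
We know it is not the case that n leaves a nonzero remainder when divided by 4.
By disjunctive syllogism, the other disjunct must be true.

n is divisible by 4


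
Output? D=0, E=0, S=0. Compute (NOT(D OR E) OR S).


D OR E = 0
NOT(0) = 1
1 OR 0 = 1

1


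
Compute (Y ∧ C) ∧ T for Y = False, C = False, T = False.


Y = False, C = False, T = False
Step 1: Y ∧ C = False AND False = False
Step 2: False ∧ T = False AND False = False
AND is true only when ALL operands are true.

False


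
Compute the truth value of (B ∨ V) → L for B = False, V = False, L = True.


B = False, V = False, L = True
Step 1: B ∨ V = False OR False = False
Step 2: (False) → L: false only when antecedent=True and L=False.
Result: True

True


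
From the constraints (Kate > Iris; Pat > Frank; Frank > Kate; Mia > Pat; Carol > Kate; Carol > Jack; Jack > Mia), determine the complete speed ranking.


Constraints: Kate > Iris; Pat > Frank; Frank > Kate; Mia > Pat; Carol > Kate; Carol > Jack; Jack > Mia
Method: at each step, the next-highest is the one remaining person who never appears on the smaller side of a constraint between remaining people.
  Step 1: remaining {Pat, Carol, Iris, Mia, Kate, Jack, Frank}; on the smaller side: {Pat, Iris, Mia, Kate, Jack, Frank} → Carol is next (Carol > Kate; Carol > Jack).
  Step 2: remaining {Pat, Iris, Mia, Kate, Jack, Frank}; on the smaller side: {Pat, Iris, Mia, Kate, Frank} → Jack is next (Jack > Mia).
  Step 3: remaining {Pat, Iris, Mia, Kate, Frank}; on the smaller side: {Pat, Iris, Kate, Frank} → Mia is next (Mia > Pat).
  Step 4: remaining {Pat, Iris, Kate, Frank}; on the smaller side: {Iris, Kate, Frank} → Pat is next (Pat > Frank).
  Step 5: remaining {Iris, Kate, Frank}; on the smaller side: {Iris, Kate} → Frank is next (Frank > Kate).
  Step 6: remaining {Iris, Kate}; on the smaller side: {Iris} → Kate is next (Kate > Iris).
  Step 7: only Iris remains → lowest.
Final ranking (highest to lowest):

Carol > Jack > Mia > Pat > Frank > Kate > Iris


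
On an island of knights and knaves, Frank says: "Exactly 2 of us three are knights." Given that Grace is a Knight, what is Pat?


Frank claims exactly 2 knights among Frank, Grace, Pat.
Given: Grace is a Knight.

Case 1: Frank is a Knight (tells truth)
  Then exactly 2 of the three are knights.
  Counting Frank, Grace: 2 knight(s) so far. Need 0 more → Pat = Knave.
Case 2: Frank is a Knave (lies)
  Then the count is NOT 2.
  If Pat = Knight, count = 2 = 2 → claim would be true, contradicts lie.
  If Pat = Knave, count = 1 ≠ 2 → lie confirmed ✓

Pat is a Knave.

Knave


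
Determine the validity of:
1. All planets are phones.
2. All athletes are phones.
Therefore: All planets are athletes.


Premise 1: All planets are phones.
Premise 2: All athletes are phones.
Conclusion: All planets are athletes.
Fallacy: undistributed middle. phones is predicate in both.
Counterexample: planets and athletes could be disjoint subsets of phones.

Invalid


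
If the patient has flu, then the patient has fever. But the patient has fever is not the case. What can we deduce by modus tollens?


Modus tollens: P → Q, ¬Q ⊢ ¬P
P: the patient has flu
Q: the patient has fever
We have P → Q and Q is false.
By modus tollens, P must be false.

It is not the case that the patient has flu


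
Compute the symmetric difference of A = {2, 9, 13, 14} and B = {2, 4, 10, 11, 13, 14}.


A = {2, 9, 13, 14}
B = {2, 4, 10, 11, 13, 14}
Operation: symmetric difference
In A only: [9], in B only: [4, 10, 11]

{4, 9, 10, 11}


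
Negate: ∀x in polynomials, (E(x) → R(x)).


Original: ∀x (E(x) → R(x))
Rule: ¬∀→∃, ¬∃→∀, negate predicate.
Negation: ∃x (E(x) ∧ ¬R(x))

∃x (E(x) ∧ ¬R(x))


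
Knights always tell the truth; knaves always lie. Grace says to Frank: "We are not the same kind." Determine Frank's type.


Grace says: "We are not the same kind."
Case 1: Grace is a Knight (truth-teller)
  Statement is true → they ARE different → Frank is a Knave
Case 2: Grace is a Knave (liar)
  Statement is false → they are NOT different → Frank is a Knave
In both cases, Frank is a Knave.

Knave


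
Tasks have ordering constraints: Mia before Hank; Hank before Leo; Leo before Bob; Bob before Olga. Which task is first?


Constraints: Mia before Hank; Hank before Leo; Leo before Bob; Bob before Olga
The first task can have nothing scheduled before it, so it must never appear on the right of a 'before'.
Tasks appearing after some 'before': Hank, Leo, Bob, Olga.
The only task not in that list is Mia → it is first.

Mia


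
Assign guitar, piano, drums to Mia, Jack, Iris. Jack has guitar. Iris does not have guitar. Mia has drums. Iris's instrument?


From clues:
  Mia → drums
  Jack → guitar
By elimination, Iris gets the remaining.

piano


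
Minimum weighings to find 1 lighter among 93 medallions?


Each weighing has 3 outcomes (left heavy / balance / right heavy), so k weighings distinguish at most 3^k cases; splitting into three near-equal groups achieves this.
Need 3^k ≥ 93: 3^4 = 81 < 93 ≤ 3^5 = 243
k = ⌈log₃(93)⌉ = 5

5


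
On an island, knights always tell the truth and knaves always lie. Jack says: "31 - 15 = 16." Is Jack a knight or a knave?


Statement: "31 - 15 = 16."
Actual: 31 - 15 = 16
Claimed: 16
Statement is TRUE → Jack tells the truth → Knight

Knight


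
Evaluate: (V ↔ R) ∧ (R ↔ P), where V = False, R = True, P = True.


V = False, R = True, P = True
Step 1: V ↔ R is true when V and R have the same value. Result: False
Step 2: R ↔ P is true when R and P have the same value. Result: True
Step 3: False ∧ True = False

False


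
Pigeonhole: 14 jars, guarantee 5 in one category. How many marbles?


Pigeonhole: to guarantee k in one of n categories, need (k-1)×n + 1.
k = 5, n = 14
Minimum = (5-1) × 14 + 1 = 4 × 14 + 1

57


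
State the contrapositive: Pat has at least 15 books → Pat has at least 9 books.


Original: If Pat has at least 15 books, then Pat has at least 9 books
Contrapositive: If ¬Q, then ¬P
Negate Q: not (Pat has at least 9 books)
Negate P: not (Pat has at least 15 books)

If not (Pat has at least 9 books), then not (Pat has at least 15 books).


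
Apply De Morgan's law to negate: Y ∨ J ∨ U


De Morgan's law: ¬(P ∨ Q ∨ R) ≡ ¬P ∧ ¬Q ∧ ¬R
¬(Y ∨ J ∨ U) = ¬Y ∧ ¬J ∧ ¬U

¬Y ∧ ¬J ∧ ¬U


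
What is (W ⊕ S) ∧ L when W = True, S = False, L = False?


W = True, S = False, L = False
Step 1: W ⊕ S = True XOR False = True
Step 2: True ∧ L = True AND False = False
XOR true when exactly one of W,S is true; then AND with L.

False


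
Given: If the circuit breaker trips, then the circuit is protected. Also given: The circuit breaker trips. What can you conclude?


Modus ponens: P → Q, P ⊢ Q
P: the circuit breaker trips
Q: the circuit is protected
We have P → Q and P is true.
By modus ponens, Q must be true.

The circuit is protected


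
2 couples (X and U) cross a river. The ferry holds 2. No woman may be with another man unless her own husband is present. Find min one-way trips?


Label couples X and U.
1. WX+WU → (far: WX,WU; near: HX,HU)
2. WX ←   (far: WU; near: HX,HU,WX)
3. HX+HU → (far: HX,HU,WU; near: WX)
4. HX ←   (far: HU,WU; near: HX,WX)  — HX returns, since WX is alone on near bank
5. HX+WX → (far: all four; near: empty)
Every state respects the constraint.
Minimum trips = 5

5


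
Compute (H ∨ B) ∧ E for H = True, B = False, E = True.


H = True, B = False, E = True
Step 1: H ∨ B = True OR False = True
Step 2: True ∧ E = True AND True = True
OR is true when at least one operand is true; AND requires both.

True


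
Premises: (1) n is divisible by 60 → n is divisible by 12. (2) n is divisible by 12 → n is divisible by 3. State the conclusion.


Hypothetical syllogism: P → Q, Q → R ⊢ P → R
Premise 1: n is divisible by 60 → n is divisible by 12
Premise 2: n is divisible by 12 → n is divisible by 3
Chain the implications: the middle term (n is divisible by 12) links the two.
Conclusion: If n is divisible by 60, then n is divisible by 3.

If n is divisible by 60, then n is divisible by 3.


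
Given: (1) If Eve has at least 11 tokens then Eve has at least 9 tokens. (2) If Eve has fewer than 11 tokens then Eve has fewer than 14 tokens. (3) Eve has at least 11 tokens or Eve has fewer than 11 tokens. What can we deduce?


Constructive dilemma: (P → Q) ∧ (R → S), P ∨ R ⊢ Q ∨ S
Premise 1: Eve has at least 11 tokens → Eve has at least 9 tokens
Premise 2: Eve has fewer than 11 tokens → Eve has fewer than 14 tokens
Premise 3: Eve has at least 11 tokens ∨ Eve has fewer than 11 tokens
Case 1: Assuming Eve has at least 11 tokens, then by Premise 1, Eve has at least 9 tokens.
Case 2: Assuming Eve has fewer than 11 tokens, then by Premise 2, Eve has fewer than 14 tokens.
Since one of Eve has at least 11 tokens or Eve has fewer than 11 tokens must hold, we get Eve has at least 9 tokens or Eve has fewer than 14 tokens.

Eve has at least 9 tokens or Eve has fewer than 14 tokens.


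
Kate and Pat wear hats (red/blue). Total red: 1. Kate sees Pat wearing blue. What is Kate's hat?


Total red = 1, Pat = blue
Red accounted for: 0
Remaining for Kate: 1
Kate's hat is red.

red


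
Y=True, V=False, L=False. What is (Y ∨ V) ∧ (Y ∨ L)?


Y = True, V = False, L = False
Expression: (Y ∨ V) ∧ (Y ∨ L)
Step 1: Y ∨ V = True OR False = True
Step 2: Y ∨ L = True OR False = True
Step 3: (True) ∧ (True) = True AND True = True

True


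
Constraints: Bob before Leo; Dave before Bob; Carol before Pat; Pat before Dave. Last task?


Constraints: Bob before Leo; Dave before Bob; Carol before Pat; Pat before Dave
The last task can have nothing scheduled after it, so it must never appear on the left of a 'before'.
Tasks appearing before some other task: Bob, Dave, Carol, Pat.
The only task not in that list is Leo → it is last.

Leo


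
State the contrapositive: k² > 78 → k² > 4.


Original: If k² > 78, then k² > 4
Contrapositive: If ¬Q, then ¬P
Negate Q: not (k² > 4)
Negate P: not (k² > 78)

If not (k² > 4), then not (k² > 78).


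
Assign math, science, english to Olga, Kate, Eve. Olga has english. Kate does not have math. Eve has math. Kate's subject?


From clues:
  Eve → math
  Olga → english
By elimination, Kate gets the remaining.

science


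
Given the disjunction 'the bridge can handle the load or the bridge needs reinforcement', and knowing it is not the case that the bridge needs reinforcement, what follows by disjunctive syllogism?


Disjunctive syllogism: P ∨ Q, ¬P ⊢ Q
Disjunction: the bridge can handle the load ∨ the bridge needs reinforcement
We know it is not the case that the bridge needs reinforcement.
By disjunctive syllogism, the other disjunct must be true.

The bridge can handle the load


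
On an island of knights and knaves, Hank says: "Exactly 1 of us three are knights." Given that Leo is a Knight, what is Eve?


Hank claims exactly 1 knights among Hank, Leo, Eve.
Given: Leo is a Knight.

Case 1: Hank is a Knight (tells truth)
  Then exactly 1 of the three are knights.
  Counting Hank, Leo: 2 knight(s) so far. Need -1 more → impossible.
Case 2: Hank is a Knave (lies)
  Then the count is NOT 1.
  If Eve = Knave, count = 1 = 1 → claim would be true, contradicts lie.
  If Eve = Knight, count = 2 ≠ 1 → lie confirmed ✓

Eve is a Knight.

Knight


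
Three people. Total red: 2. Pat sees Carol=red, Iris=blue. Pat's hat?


Total red = 2, seen red = 1
Own red = 2 - 1 = 1
Pat's hat is red.

red


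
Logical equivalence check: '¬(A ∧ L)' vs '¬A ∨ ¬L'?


Expression 1: ¬(A ∧ L)
Expression 2: ¬A ∨ ¬L
Truth table (A L | Expr1 Expr2):
  T T |   F     F
  T F |   T     T
  F T |   T     T
  F F |   T     T
All 4 rows agree, so the expressions are logically equivalent.

Yes


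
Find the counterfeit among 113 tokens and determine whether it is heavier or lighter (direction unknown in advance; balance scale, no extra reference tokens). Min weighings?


Let n = 113. 226 possibilities (n tokens × lighter/heavier); each weighing has 3 outcomes.
Bound for k weighings: say the first weighing puts j tokens on each pan. If it tips, the 2j weighed tokens remain suspects (each with a known direction) and k-1 weighings give 3^(k-1) outcomes; 3^(k-1) is odd, so 2j ≤ 3^(k-1) - 1. If it balances, the n - 2j unweighed tokens remain with direction unknown: 2(n - 2j) ≤ 3^(k-1) - 1 by the same parity argument. Adding, n ≤ (3^(k-1) - 1) + (3^(k-1) - 1)/2 = (3^k - 3)/2, and the classical three-group strategy achieves this (3 tokens in 2 weighings, 12 in 3, 39 in 4, 120 in 5).
So we need the smallest k with (3^k - 3)/2 ≥ 113.
k = 4: (3^4 - 3)/2 = 39 < 113 ✗
k = 5: (3^5 - 3)/2 = 120 ≥ 113 ✓

5


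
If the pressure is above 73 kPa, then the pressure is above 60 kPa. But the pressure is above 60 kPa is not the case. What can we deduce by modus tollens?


Modus tollens: P → Q, ¬Q ⊢ ¬P
P: the pressure is above 73 kPa
Q: the pressure is above 60 kPa
We have P → Q and Q is false.
By modus tollens, P must be false.

It is not the case that the pressure is above 73 kPa


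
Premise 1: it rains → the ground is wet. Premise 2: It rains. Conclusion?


Modus ponens: P → Q, P ⊢ Q
P: it rains
Q: the ground is wet
We have P → Q and P is true.
By modus ponens, Q must be true.

The ground is wet


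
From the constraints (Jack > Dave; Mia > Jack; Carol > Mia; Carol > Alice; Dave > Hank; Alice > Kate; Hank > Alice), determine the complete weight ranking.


Constraints: Jack > Dave; Mia > Jack; Carol > Mia; Carol > Alice; Dave > Hank; Alice > Kate; Hank > Alice
Method: at each step, the next-highest is the one remaining person who never appears on the smaller side of a constraint between remaining people.
  Step 1: remaining {Jack, Dave, Hank, Kate, Carol, Mia, Alice}; on the smaller side: {Jack, Dave, Hank, Kate, Mia, Alice} → Carol is next (Carol > Mia; Carol > Alice).
  Step 2: remaining {Jack, Dave, Hank, Kate, Mia, Alice}; on the smaller side: {Jack, Dave, Hank, Kate, Alice} → Mia is next (Mia > Jack).
  Step 3: remaining {Jack, Dave, Hank, Kate, Alice}; on the smaller side: {Dave, Hank, Kate, Alice} → Jack is next (Jack > Dave).
  Step 4: remaining {Dave, Hank, Kate, Alice}; on the smaller side: {Hank, Kate, Alice} → Dave is next (Dave > Hank).
  Step 5: remaining {Hank, Kate, Alice}; on the smaller side: {Kate, Alice} → Hank is next (Hank > Alice).
  Step 6: remaining {Kate, Alice}; on the smaller side: {Kate} → Alice is next (Alice > Kate).
  Step 7: only Kate remains → lowest.
Final ranking (highest to lowest):

Carol > Mia > Jack > Dave > Hank > Alice > Kate


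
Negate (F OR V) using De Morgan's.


De Morgan's law: ¬(P ∨ Q) ≡ ¬P ∧ ¬Q
¬(F ∨ V) = ¬F ∧ ¬V

¬F ∧ ¬V


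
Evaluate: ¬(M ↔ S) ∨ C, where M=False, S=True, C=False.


M = False, S = True, C = False
Expression: ¬(M ↔ S) ∨ C
Step 1: M ↔ S = (False iff True) = False
Step 2: ¬(M ↔ S) = NOT False = True
Step 3: (True) ∨ C = True OR False = True

True


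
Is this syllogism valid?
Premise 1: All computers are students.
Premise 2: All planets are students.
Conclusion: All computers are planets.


Premise 1: All computers are students.
Premise 2: All planets are students.
Conclusion: All computers are planets.
Fallacy: undistributed middle. students is predicate in both.
Counterexample: computers and planets could be disjoint subsets of students.

Invalid


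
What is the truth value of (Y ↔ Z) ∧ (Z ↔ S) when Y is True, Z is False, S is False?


Y = True, Z = False, S = False
Step 1: Y ↔ Z is true when Y and Z have the same value. Result: False
Step 2: Z ↔ S is true when Z and S have the same value. Result: True
Step 3: False ∧ True = False

False


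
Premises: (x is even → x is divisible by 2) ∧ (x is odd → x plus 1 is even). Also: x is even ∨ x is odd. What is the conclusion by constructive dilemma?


Constructive dilemma: (P → Q) ∧ (R → S), P ∨ R ⊢ Q ∨ S
Premise 1: x is even → x is divisible by 2
Premise 2: x is odd → x plus 1 is even
Premise 3: x is even ∨ x is odd
Case 1: Assuming x is even, then by Premise 1, x is divisible by 2.
Case 2: Assuming x is odd, then by Premise 2, x plus 1 is even.
Since one of x is even or x is odd must hold, we get x is divisible by 2 or x plus 1 is even.

x is divisible by 2 or x plus 1 is even.


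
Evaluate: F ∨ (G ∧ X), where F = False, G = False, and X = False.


F = False, G = False, X = False
Step 1: G ∧ X = False AND False = False
Step 2: F ∨ False = False OR False = False
AND evaluated first (higher precedence); then OR applied.

False


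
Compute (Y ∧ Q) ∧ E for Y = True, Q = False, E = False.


Y = True, Q = False, E = False
Step 1: Y ∧ Q = True AND False = False
Step 2: False ∧ E = False AND False = False
AND is true only when ALL operands are true.

False


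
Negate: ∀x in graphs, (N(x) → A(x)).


Original: ∀x (N(x) → A(x))
Rule: ¬∀→∃, ¬∃→∀, negate predicate.
Negation: ∃x (N(x) ∧ ¬A(x))

∃x (N(x) ∧ ¬A(x))


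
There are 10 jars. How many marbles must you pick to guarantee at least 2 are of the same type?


Pigeonhole: to guarantee k in one of n categories, need (k-1)×n + 1.
k = 2, n = 10
Minimum = (2-1) × 10 + 1 = 1 × 10 + 1

11


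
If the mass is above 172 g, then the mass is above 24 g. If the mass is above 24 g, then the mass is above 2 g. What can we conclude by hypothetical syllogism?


Hypothetical syllogism: P → Q, Q → R ⊢ P → R
Premise 1: the mass is above 172 g → the mass is above 24 g
Premise 2: the mass is above 24 g → the mass is above 2 g
Chain the implications: the middle term (the mass is above 24 g) links the two.
Conclusion: If the mass is above 172 g, then the mass is above 2 g.

If the mass is above 172 g, then the mass is above 2 g.


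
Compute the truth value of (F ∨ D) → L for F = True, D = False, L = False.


F = True, D = False, L = False
Step 1: F ∨ D = True OR False = True
Step 2: (True) → L: false only when antecedent=True and L=False.
Result: False

False


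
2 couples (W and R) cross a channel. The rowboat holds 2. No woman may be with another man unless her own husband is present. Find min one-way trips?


Label couples W and R.
1. WW+WR → (far: WW,WR; near: HW,HR)
2. WW ←   (far: WR; near: HW,HR,WW)
3. HW+HR → (far: HW,HR,WR; near: WW)
4. HW ←   (far: HR,WR; near: HW,WW)  — HW returns, since WW is alone on near bank
5. HW+WW → (far: all four; near: empty)
Every state respects the constraint.
Minimum trips = 5

5


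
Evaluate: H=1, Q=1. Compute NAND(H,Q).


H AND Q = 1
NOT(1) = 0

0


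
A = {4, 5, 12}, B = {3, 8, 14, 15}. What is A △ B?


A = {4, 5, 12}
B = {3, 8, 14, 15}
Operation: symmetric difference
In A only: [4, 5, 12], in B only: [3, 8, 14, 15]

{3, 4, 5, 8, 12, 14, 15}


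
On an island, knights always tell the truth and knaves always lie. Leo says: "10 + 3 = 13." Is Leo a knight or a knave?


Statement: "10 + 3 = 13."
Actual: 10 + 3 = 13
Claimed: 13
Statement is TRUE → Leo tells the truth → Knight

Knight


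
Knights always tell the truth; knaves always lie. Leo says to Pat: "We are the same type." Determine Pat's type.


Leo says: "We are the same type."
Case 1: Leo is a Knight (truth-teller)
  Statement is true → they ARE the same → Pat is also a Knight
Case 2: Leo is a Knave (liar)
  Statement is false → they are NOT the same → Pat is a Knight
In both cases, Pat is a Knight.

Knight


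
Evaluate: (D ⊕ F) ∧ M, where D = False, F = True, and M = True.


D = False, F = True, M = True
Step 1: D ⊕ F = False XOR True = True
Step 2: True ∧ M = True AND True = True
XOR true when exactly one of D,F is true; then AND with M.

True


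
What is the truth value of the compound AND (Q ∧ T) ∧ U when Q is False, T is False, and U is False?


Q = False, T = False, U = False
Step 1: Q ∧ T = False AND False = False
Step 2: False ∧ U = False AND False = False
AND is true only when ALL operands are true.

False


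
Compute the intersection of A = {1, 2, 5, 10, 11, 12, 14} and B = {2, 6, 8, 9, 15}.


A = {1, 2, 5, 10, 11, 12, 14}
B = {2, 6, 8, 9, 15}
Operation: intersection
Elements in both: 2

{2}


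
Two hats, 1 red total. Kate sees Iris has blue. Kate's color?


Total red = 1, Iris = blue
Red accounted for: 0
Remaining for Kate: 1
Kate's hat is red.

red


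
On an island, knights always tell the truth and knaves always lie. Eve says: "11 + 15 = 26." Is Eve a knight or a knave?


Statement: "11 + 15 = 26."
Actual: 11 + 15 = 26
Claimed: 26
Statement is TRUE → Eve tells the truth → Knight

Knight


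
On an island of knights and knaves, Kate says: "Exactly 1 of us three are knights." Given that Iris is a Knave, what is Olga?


Kate claims exactly 1 knights among Kate, Iris, Olga.
Given: Iris is a Knave.

Case 1: Kate is a Knight (tells truth)
  Then exactly 1 of the three are knights.
  Counting Kate, Iris: 1 knight(s) so far. Need 0 more → Olga = Knave.
Case 2: Kate is a Knave (lies)
  Then the count is NOT 1.
  If Olga = Knight, count = 1 = 1 → claim would be true, contradicts lie.
  If Olga = Knave, count = 0 ≠ 1 → lie confirmed ✓

Olga is a Knave.

Knave


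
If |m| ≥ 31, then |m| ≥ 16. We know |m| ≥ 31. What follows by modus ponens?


Modus ponens: P → Q, P ⊢ Q
P: |m| ≥ 31
Q: |m| ≥ 16
We have P → Q and P is true.
By modus ponens, Q must be true.

|m| ≥ 16


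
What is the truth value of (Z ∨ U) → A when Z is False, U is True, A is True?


Z = False, U = True, A = True
Step 1: Z ∨ U = False OR True = True
Step 2: (True) → A: false only when antecedent=True and A=False.
Result: True

True


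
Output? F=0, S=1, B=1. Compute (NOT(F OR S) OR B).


F OR S = 1
NOT(1) = 0
0 OR 1 = 1

1


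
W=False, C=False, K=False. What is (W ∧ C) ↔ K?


W = False, C = False, K = False
Expression: (W ∧ C) ↔ K
Step 1: W ∧ C = False AND False = False
Step 2: (False) ↔ K = (False iff False) = True

True


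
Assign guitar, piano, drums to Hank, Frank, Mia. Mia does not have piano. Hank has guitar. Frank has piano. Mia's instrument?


From clues:
  Frank → piano
  Hank → guitar
By elimination, Mia gets the remaining.

drums


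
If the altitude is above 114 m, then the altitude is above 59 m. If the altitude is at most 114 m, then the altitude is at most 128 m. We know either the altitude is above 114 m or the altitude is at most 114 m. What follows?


Constructive dilemma: (P → Q) ∧ (R → S), P ∨ R ⊢ Q ∨ S
Premise 1: the altitude is above 114 m → the altitude is above 59 m
Premise 2: the altitude is at most 114 m → the altitude is at most 128 m
Premise 3: the altitude is above 114 m ∨ the altitude is at most 114 m
Case 1: Assuming the altitude is above 114 m, then by Premise 1, the altitude is above 59 m.
Case 2: Assuming the altitude is at most 114 m, then by Premise 2, the altitude is at most 128 m.
Since one of the altitude is above 114 m or the altitude is at most 114 m must hold, we get the altitude is above 59 m or the altitude is at most 128 m.

The altitude is above 59 m or the altitude is at most 128 m.


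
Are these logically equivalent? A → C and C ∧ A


Expression 1: A → C
Expression 2: C ∧ A
Truth table (A C | Expr1 Expr2):
  T T |   T     T
  T F |   F     F
  F T |   T     F   ← differ
  F F |   T     F   ← differ
Counterexample: A=F, C=T gives Expr1 = T but Expr2 = F, so the expressions are NOT logically equivalent.

No


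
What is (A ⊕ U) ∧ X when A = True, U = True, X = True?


A = True, U = True, X = True
Step 1: A ⊕ U = True XOR True = False
Step 2: False ∧ X = False AND True = False
XOR true when exactly one of A,U is true; then AND with X.

False


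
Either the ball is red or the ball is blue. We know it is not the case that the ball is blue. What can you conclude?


Disjunctive syllogism: P ∨ Q, ¬P ⊢ Q
Disjunction: the ball is red ∨ the ball is blue
We know it is not the case that the ball is blue.
By disjunctive syllogism, the other disjunct must be true.

The ball is red


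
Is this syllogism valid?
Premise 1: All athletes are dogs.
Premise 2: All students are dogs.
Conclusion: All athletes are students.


Premise 1: All athletes are dogs.
Premise 2: All students are dogs.
Conclusion: All athletes are students.
Fallacy: undistributed middle. dogs is predicate in both.
Counterexample: athletes and students could be disjoint subsets of dogs.

Invalid


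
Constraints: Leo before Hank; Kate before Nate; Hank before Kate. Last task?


Constraints: Leo before Hank; Kate before Nate; Hank before Kate
The last task can have nothing scheduled after it, so it must never appear on the left of a 'before'.
Tasks appearing before some other task: Leo, Kate, Hank.
The only task not in that list is Nate → it is last.

Nate


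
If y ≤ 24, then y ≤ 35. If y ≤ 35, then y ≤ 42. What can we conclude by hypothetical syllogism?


Hypothetical syllogism: P → Q, Q → R ⊢ P → R
Premise 1: y ≤ 24 → y ≤ 35
Premise 2: y ≤ 35 → y ≤ 42
Chain the implications: the middle term (y ≤ 35) links the two.
Conclusion: If y ≤ 24, then y ≤ 42.

If y ≤ 24, then y ≤ 42.


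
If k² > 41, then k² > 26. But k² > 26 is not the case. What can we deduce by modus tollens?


Modus tollens: P → Q, ¬Q ⊢ ¬P
P: k² > 41
Q: k² > 26
We have P → Q and Q is false.
By modus tollens, P must be false.

It is not the case that k² > 41


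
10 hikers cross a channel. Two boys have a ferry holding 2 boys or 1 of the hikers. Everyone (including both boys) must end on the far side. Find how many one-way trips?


Per crossing of one of the hikers: boys→, one←, one of the hikers→, one← = 4 trips
10 × 4 = 40, + 1 final boys→ = 41
Minimum trips = 41

41


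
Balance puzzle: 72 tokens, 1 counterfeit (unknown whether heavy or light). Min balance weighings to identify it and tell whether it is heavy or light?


Let n = 72. 144 possibilities (n tokens × lighter/heavier); each weighing has 3 outcomes.
Bound for k weighings: say the first weighing puts j tokens on each pan. If it tips, the 2j weighed tokens remain suspects (each with a known direction) and k-1 weighings give 3^(k-1) outcomes; 3^(k-1) is odd, so 2j ≤ 3^(k-1) - 1. If it balances, the n - 2j unweighed tokens remain with direction unknown: 2(n - 2j) ≤ 3^(k-1) - 1 by the same parity argument. Adding, n ≤ (3^(k-1) - 1) + (3^(k-1) - 1)/2 = (3^k - 3)/2, and the classical three-group strategy achieves this (3 tokens in 2 weighings, 12 in 3, 39 in 4, 120 in 5).
So we need the smallest k with (3^k - 3)/2 ≥ 72.
k = 4: (3^4 - 3)/2 = 39 < 72 ✗
k = 5: (3^5 - 3)/2 = 120 ≥ 72 ✓

5


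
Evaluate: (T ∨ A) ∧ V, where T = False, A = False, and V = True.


T = False, A = False, V = True
Step 1: T ∨ A = False OR False = False
Step 2: False ∧ V = False AND True = False
OR is true when at least one operand is true; AND requires both.

False


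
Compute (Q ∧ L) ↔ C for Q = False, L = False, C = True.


Q = False, L = False, C = True
Step 1: Q ∧ L = False AND False = False
Step 2: (False) ↔ C: true when both sides have same truth value.
Result: False ↔ True = False

False


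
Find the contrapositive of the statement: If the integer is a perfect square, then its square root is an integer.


Original: If the integer is a perfect square, then its square root is an integer
Contrapositive: If ¬Q, then ¬P
Negate Q: not (its square root is an integer)
Negate P: not (the integer is a perfect square)

If not (its square root is an integer), then not (the integer is a perfect square).


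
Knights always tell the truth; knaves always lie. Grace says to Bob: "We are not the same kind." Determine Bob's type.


Grace says: "We are not the same kind."
Case 1: Grace is a Knight (truth-teller)
  Statement is true → they ARE different → Bob is a Knave
Case 2: Grace is a Knave (liar)
  Statement is false → they are NOT different → Bob is a Knave
In both cases, Bob is a Knave.

Knave


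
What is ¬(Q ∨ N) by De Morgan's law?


De Morgan's law: ¬(P ∨ Q) ≡ ¬P ∧ ¬Q
¬(Q ∨ N) = ¬Q ∧ ¬N

¬Q ∧ ¬N


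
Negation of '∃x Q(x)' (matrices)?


Original: ∃x Q(x)
Rule: ¬∀→∃, ¬∃→∀, negate predicate.
Negation: ∀x ¬Q(x)

∀x ¬Q(x)


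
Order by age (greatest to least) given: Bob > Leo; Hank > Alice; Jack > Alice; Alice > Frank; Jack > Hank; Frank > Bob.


Constraints: Bob > Leo; Hank > Alice; Jack > Alice; Alice > Frank; Jack > Hank; Frank > Bob
Method: at each step, the next-highest is the one remaining person who never appears on the smaller side of a constraint between remaining people.
  Step 1: remaining {Hank, Leo, Bob, Jack, Alice, Frank}; on the smaller side: {Hank, Leo, Bob, Alice, Frank} → Jack is next (Jack > Alice; Jack > Hank).
  Step 2: remaining {Hank, Leo, Bob, Alice, Frank}; on the smaller side: {Leo, Bob, Alice, Frank} → Hank is next (Hank > Alice).
  Step 3: remaining {Leo, Bob, Alice, Frank}; on the smaller side: {Leo, Bob, Frank} → Alice is next (Alice > Frank).
  Step 4: remaining {Leo, Bob, Frank}; on the smaller side: {Leo, Bob} → Frank is next (Frank > Bob).
  Step 5: remaining {Leo, Bob}; on the smaller side: {Leo} → Bob is next (Bob > Leo).
  Step 6: only Leo remains → lowest.
Final ranking (highest to lowest):

Jack > Hank > Alice > Frank > Bob > Leo


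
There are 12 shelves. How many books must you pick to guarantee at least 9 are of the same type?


Pigeonhole: to guarantee k in one of n categories, need (k-1)×n + 1.
k = 9, n = 12
Minimum = (9-1) × 12 + 1 = 8 × 12 + 1

97


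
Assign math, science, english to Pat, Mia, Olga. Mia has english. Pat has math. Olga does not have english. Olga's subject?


From clues:
  Pat → math
  Mia → english
By elimination, Olga gets the remaining.

science


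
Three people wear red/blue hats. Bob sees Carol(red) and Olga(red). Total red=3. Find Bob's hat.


Total red = 3, seen red = 2
Own red = 3 - 2 = 1
Bob's hat is red.

red


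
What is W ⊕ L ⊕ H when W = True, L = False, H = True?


W = True, L = False, H = True
Step 1: W ⊕ L = True XOR False = True
Step 2: True ⊕ H = True XOR True = False
XOR is true when an odd number of operands are true.

False


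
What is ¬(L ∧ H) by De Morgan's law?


De Morgan's law: ¬(P ∧ Q) ≡ ¬P ∨ ¬Q
¬(L ∧ H) = ¬L ∨ ¬H

¬L ∨ ¬H


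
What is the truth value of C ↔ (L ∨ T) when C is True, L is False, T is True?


C = True, L = False, T = True
Step 1: L ∨ T = False OR True = True
Step 2: C ↔ (True): true when both sides have same truth value.
Result: True ↔ True = True

True


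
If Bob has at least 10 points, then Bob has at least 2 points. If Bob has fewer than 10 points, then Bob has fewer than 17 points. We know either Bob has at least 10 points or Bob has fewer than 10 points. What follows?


Constructive dilemma: (P → Q) ∧ (R → S), P ∨ R ⊢ Q ∨ S
Premise 1: Bob has at least 10 points → Bob has at least 2 points
Premise 2: Bob has fewer than 10 points → Bob has fewer than 17 points
Premise 3: Bob has at least 10 points ∨ Bob has fewer than 10 points
Case 1: Assuming Bob has at least 10 points, then by Premise 1, Bob has at least 2 points.
Case 2: Assuming Bob has fewer than 10 points, then by Premise 2, Bob has fewer than 17 points.
Since one of Bob has at least 10 points or Bob has fewer than 10 points must hold, we get Bob has at least 2 points or Bob has fewer than 17 points.

Bob has at least 2 points or Bob has fewer than 17 points.


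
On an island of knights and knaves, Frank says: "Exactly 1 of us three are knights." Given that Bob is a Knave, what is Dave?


Frank claims exactly 1 knights among Frank, Bob, Dave.
Given: Bob is a Knave.

Case 1: Frank is a Knight (tells truth)
  Then exactly 1 of the three are knights.
  Counting Frank, Bob: 1 knight(s) so far. Need 0 more → Dave = Knave.
Case 2: Frank is a Knave (lies)
  Then the count is NOT 1.
  If Dave = Knight, count = 1 = 1 → claim would be true, contradicts lie.
  If Dave = Knave, count = 0 ≠ 1 → lie confirmed ✓

Dave is a Knave.

Knave


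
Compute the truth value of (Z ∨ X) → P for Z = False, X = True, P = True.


Z = False, X = True, P = True
Step 1: Z ∨ X = False OR True = True
Step 2: (True) → P: false only when antecedent=True and P=False.
Result: True

True


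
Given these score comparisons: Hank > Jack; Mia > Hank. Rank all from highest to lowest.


Constraints: Hank > Jack; Mia > Hank
Method: at each step, the next-highest is the one remaining person who never appears on the smaller side of a constraint between remaining people.
  Step 1: remaining {Hank, Mia, Jack}; on the smaller side: {Hank, Jack} → Mia is next (Mia > Hank).
  Step 2: remaining {Hank, Jack}; on the smaller side: {Jack} → Hank is next (Hank > Jack).
  Step 3: only Jack remains → lowest.
Final ranking (highest to lowest):

Mia > Hank > Jack


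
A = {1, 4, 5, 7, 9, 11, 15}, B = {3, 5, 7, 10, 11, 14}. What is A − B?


A = {1, 4, 5, 7, 9, 11, 15}
B = {3, 5, 7, 10, 11, 14}
Operation: difference A − B
In A but not B: 1, 4, 9, 15

{1, 4, 9, 15}


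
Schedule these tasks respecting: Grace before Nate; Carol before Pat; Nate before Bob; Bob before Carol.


Constraints: Grace before Nate; Carol before Pat; Nate before Bob; Bob before Carol
Method: repeatedly schedule the remaining task that has no remaining task required before it.
  Step 1: remaining {Pat, Grace, Carol, Nate, Bob}; every task except Grace still has a predecessor pending → schedule Grace.
  Step 2: remaining {Pat, Carol, Nate, Bob}; every task except Nate still has a predecessor pending → schedule Nate.
  Step 3: remaining {Pat, Carol, Bob}; every task except Bob still has a predecessor pending → schedule Bob.
  Step 4: remaining {Pat, Carol}; every task except Carol still has a predecessor pending → schedule Carol.
  Step 5: only Pat remains → schedule Pat.
Resulting order:

Grace → Nate → Bob → Carol → Pat


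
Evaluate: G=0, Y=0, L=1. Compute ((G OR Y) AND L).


G OR Y = 0|0 = 0
0 AND 1 = 0

0


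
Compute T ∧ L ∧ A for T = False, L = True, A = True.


T = False, L = True, A = True
Step 1: T ∧ L = False AND True = False
Step 2: (False) ∧ A = (False) AND True = False
AND is true only when ALL operands are true.

False


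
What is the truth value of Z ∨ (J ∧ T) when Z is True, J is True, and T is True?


Z = True, J = True, T = True
Step 1: J ∧ T = True AND True = True
Step 2: Z ∨ True = True OR True = True
AND evaluated first (higher precedence); then OR applied.

True


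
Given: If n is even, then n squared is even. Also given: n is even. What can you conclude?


Modus ponens: P → Q, P ⊢ Q
P: n is even
Q: n squared is even
We have P → Q and P is true.
By modus ponens, Q must be true.

n squared is even


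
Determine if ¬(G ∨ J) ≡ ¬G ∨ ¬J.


Expression 1: ¬(G ∨ J)
Expression 2: ¬G ∨ ¬J
Truth table (G J | Expr1 Expr2):
  T T |   F     F
  T F |   F     T   ← differ
  F T |   F     T   ← differ
  F F |   T     T
Counterexample: G=T, J=F gives Expr1 = F but Expr2 = T, so the expressions are NOT logically equivalent.

No


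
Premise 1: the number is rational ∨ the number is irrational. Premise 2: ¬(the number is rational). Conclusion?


Disjunctive syllogism: P ∨ Q, ¬P ⊢ Q
Disjunction: the number is rational ∨ the number is irrational
We know it is not the case that the number is rational.
By disjunctive syllogism, the other disjunct must be true.

The number is irrational


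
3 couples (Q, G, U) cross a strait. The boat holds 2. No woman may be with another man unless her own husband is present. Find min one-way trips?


Label couples Q, G, U (H = husband, W = wife).
Counting alone: 6 people, the boat carries 2 and someone must bring it back, so each round trip nets at most +1 on the far side until the last crossing → at least 9 trips. The jealousy constraint makes 9 impossible; the shortest valid schedule has 11:
1. WQ+WG →  (far: WQ,WG; near: HQ,HG,HU,WU)
2. WQ ←       (far: WG; near: HQ,HG,HU,WQ,WU)
3. WQ+WU →  (far: WQ,WG,WU; near: HQ,HG,HU)
4. WQ ←       (far: WG,WU; near: HQ,HG,HU,WQ)
5. HG+HU →  (far: HG,WG,HU,WU; near: HQ,WQ)
6. HG+WG ←  (far: HU,WU; near: HQ,WQ,HG,WG)
7. HQ+HG →  (far: HQ,HG,HU,WU; near: WQ,WG)
8. WU ←       (far: HQ,HG,HU; near: WQ,WG,WU)
9. WQ+WG →  (far: HQ,WQ,HG,WG,HU; near: WU)
10. HU ←      (far: HQ,WQ,HG,WG; near: HU,WU)
11. HU+WU → (far: all six; near: empty)
In every state each wife is either with her husband or with no other man.
Minimum trips = 11

11


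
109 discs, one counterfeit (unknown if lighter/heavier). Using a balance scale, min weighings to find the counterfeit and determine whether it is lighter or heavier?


Let n = 109. 218 possibilities (n discs × lighter/heavier); each weighing has 3 outcomes.
Bound for k weighings: say the first weighing puts j discs on each pan. If it tips, the 2j weighed discs remain suspects (each with a known direction) and k-1 weighings give 3^(k-1) outcomes; 3^(k-1) is odd, so 2j ≤ 3^(k-1) - 1. If it balances, the n - 2j unweighed discs remain with direction unknown: 2(n - 2j) ≤ 3^(k-1) - 1 by the same parity argument. Adding, n ≤ (3^(k-1) - 1) + (3^(k-1) - 1)/2 = (3^k - 3)/2, and the classical three-group strategy achieves this (3 discs in 2 weighings, 12 in 3, 39 in 4, 120 in 5).
So we need the smallest k with (3^k - 3)/2 ≥ 109.
k = 4: (3^4 - 3)/2 = 39 < 109 ✗
k = 5: (3^5 - 3)/2 = 120 ≥ 109 ✓

5


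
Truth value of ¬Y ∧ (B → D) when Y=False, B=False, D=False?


Y = False, B = False, D = False
Expression: ¬Y ∧ (B → D)
Step 1: ¬Y = NOT False = True
Step 2: B → D = False → False (false only if B=True, D=False) = True
Step 3: (True) ∧ (True) = True AND True = True

True


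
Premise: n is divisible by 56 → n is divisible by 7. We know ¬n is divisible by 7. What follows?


Modus tollens: P → Q, ¬Q ⊢ ¬P
P: n is divisible by 56
Q: n is divisible by 7
We have P → Q and Q is false.
By modus tollens, P must be false.

It is not the case that n is divisible by 56


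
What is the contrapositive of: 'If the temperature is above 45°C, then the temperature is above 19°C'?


Original: If the temperature is above 45°C, then the temperature is above 19°C
Contrapositive: If ¬Q, then ¬P
Negate Q: not (the temperature is above 19°C)
Negate P: not (the temperature is above 45°C)

If not (the temperature is above 19°C), then not (the temperature is above 45°C).


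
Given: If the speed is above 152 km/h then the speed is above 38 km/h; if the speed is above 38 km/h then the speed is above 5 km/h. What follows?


Hypothetical syllogism: P → Q, Q → R ⊢ P → R
Premise 1: the speed is above 152 km/h → the speed is above 38 km/h
Premise 2: the speed is above 38 km/h → the speed is above 5 km/h
Chain the implications: the middle term (the speed is above 38 km/h) links the two.
Conclusion: If the speed is above 152 km/h, then the speed is above 5 km/h.

If the speed is above 152 km/h, then the speed is above 5 km/h.
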